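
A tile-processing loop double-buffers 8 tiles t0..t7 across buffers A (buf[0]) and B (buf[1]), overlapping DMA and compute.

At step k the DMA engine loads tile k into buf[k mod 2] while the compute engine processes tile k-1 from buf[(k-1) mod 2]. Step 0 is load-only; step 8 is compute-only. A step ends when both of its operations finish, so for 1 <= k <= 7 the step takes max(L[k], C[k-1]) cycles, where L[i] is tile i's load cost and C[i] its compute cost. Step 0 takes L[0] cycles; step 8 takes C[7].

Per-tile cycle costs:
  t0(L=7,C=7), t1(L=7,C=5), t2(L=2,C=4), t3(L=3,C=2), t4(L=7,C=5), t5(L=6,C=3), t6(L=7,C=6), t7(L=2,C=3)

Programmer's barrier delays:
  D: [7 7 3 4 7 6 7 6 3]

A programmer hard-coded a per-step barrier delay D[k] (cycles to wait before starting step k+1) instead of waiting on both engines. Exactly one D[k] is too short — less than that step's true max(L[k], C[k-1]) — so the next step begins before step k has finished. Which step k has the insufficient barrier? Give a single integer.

k=0 barrier L[0]=7→7c, D[0]=7 ok
k=1 barrier max(L[1]=7,C[0]=7)→7c, D[1]=7 ok
k=2 barrier max(L[2]=2,C[1]=5)→5c, D[2]=3 SHORT
k=3 barrier max(L[3]=3,C[2]=4)→4c, D[3]=4 ok
k=4 barrier max(L[4]=7,C[3]=2)→7c, D[4]=7 ok
k=5 barrier max(L[5]=6,C[4]=5)→6c, D[5]=6 ok
k=6 barrier max(L[6]=7,C[5]=3)→7c, D[6]=7 ok
k=7 barrier max(L[7]=2,C[6]=6)→6c, D[7]=6 ok
k=8 barrier C[7]=3→3c, D[8]=3 ok

hazard at step 2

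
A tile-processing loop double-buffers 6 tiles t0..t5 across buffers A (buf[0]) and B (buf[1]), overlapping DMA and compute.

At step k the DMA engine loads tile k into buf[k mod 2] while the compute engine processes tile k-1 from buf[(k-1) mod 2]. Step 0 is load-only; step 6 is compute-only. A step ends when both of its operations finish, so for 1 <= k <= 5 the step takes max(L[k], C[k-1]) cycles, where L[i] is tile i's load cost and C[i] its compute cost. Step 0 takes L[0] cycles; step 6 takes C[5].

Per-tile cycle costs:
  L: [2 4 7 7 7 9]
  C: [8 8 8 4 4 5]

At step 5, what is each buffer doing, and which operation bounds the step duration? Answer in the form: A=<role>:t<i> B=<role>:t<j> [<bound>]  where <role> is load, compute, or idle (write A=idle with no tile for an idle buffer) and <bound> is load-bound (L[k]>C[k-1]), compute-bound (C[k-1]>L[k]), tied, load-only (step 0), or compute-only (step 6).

step 5: A=compute:t4 B=load:t5 [load-bound]

[0] DMA t0→A (2c) ∥ CU idle ⇒ 2c, clock 2
[1] DMA t1→B (4c) ∥ CU A:t0 (8c) ⇒ 8c, clock 10
[2] DMA t2→A (7c) ∥ CU B:t1 (8c) ⇒ 8c, clock 18
[3] DMA t3→B (7c) ∥ CU A:t2 (8c) ⇒ 8c, clock 26
[4] DMA t4→A (7c) ∥ CU B:t3 (4c) ⇒ 7c, clock 33
[5] DMA t5→B (9c) ∥ CU A:t4 (4c) ⇒ 9c, clock 42
[6] DMA idle ∥ CU B:t5 (5c) ⇒ 5c, clock 47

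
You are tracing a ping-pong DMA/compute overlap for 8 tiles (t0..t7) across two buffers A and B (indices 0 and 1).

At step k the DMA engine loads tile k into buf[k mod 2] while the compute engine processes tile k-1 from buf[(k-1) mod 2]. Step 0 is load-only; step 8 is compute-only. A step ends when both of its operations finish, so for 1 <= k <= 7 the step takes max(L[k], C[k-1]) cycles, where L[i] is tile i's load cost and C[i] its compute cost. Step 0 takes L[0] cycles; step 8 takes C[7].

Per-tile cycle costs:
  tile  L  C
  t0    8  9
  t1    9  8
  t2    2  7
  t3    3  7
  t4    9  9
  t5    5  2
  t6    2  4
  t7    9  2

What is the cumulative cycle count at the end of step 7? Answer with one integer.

end_cycle[7] = 61

[0] DMA t0→A (8c) ∥ CU idle ⇒ 8c, clock 8
[1] DMA t1→B (9c) ∥ CU A:t0 (9c) ⇒ 9c, clock 17
[2] DMA t2→A (2c) ∥ CU B:t1 (8c) ⇒ 8c, clock 25
[3] DMA t3→B (3c) ∥ CU A:t2 (7c) ⇒ 7c, clock 32
[4] DMA t4→A (9c) ∥ CU B:t3 (7c) ⇒ 9c, clock 41
[5] DMA t5→B (5c) ∥ CU A:t4 (9c) ⇒ 9c, clock 50
[6] DMA t6→A (2c) ∥ CU B:t5 (2c) ⇒ 2c, clock 52
[7] DMA t7→B (9c) ∥ CU A:t6 (4c) ⇒ 9c, clock 61
[8] DMA idle ∥ CU B:t7 (2c) ⇒ 2c, clock 63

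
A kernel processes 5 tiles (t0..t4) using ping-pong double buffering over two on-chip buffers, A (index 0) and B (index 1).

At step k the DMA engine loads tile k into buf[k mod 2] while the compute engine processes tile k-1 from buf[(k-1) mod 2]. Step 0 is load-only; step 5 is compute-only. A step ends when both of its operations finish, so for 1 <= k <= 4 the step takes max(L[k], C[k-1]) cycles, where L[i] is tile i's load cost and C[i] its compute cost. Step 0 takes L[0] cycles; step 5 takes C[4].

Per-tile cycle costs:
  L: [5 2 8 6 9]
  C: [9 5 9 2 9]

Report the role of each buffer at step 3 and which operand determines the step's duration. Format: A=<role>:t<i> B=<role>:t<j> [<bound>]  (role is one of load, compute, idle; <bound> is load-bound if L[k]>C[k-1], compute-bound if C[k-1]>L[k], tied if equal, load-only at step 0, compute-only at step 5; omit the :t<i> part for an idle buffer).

step 0: L[0]=5 → dur=5, Σ=5 | A=load:t0 B=idle [load-only]
step 1: L[1]=2 C[0]=9 → dur=9, Σ=14 | A=compute:t0 B=load:t1 [compute-bound]
step 2: L[2]=8 C[1]=5 → dur=8, Σ=22 | A=load:t2 B=compute:t1 [load-bound]
step 3: L[3]=6 C[2]=9 → dur=9, Σ=31 | A=compute:t2 B=load:t3 [compute-bound]
step 4: L[4]=9 C[3]=2 → dur=9, Σ=40 | A=load:t4 B=compute:t3 [load-bound]
step 5: C[4]=9 → dur=9, Σ=49 | A=compute:t4 B=idle [compute-only]

step 3: A=compute:t2 B=load:t3 [compute-bound]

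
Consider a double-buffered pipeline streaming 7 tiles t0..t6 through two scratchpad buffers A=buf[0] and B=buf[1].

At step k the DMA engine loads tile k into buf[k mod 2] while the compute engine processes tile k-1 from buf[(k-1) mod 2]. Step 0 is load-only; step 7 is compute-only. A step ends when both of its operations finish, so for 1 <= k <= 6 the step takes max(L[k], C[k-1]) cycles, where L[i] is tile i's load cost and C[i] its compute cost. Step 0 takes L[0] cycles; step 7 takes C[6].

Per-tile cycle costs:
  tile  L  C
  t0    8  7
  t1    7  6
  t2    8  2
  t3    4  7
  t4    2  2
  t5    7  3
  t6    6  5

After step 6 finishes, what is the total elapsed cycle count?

step 0: L[0]=8 → dur=8, Σ=8 | A=load:t0 B=idle [load-only]
step 1: L[1]=7 C[0]=7 → dur=7, Σ=15 | A=compute:t0 B=load:t1 [tied]
step 2: L[2]=8 C[1]=6 → dur=8, Σ=23 | A=load:t2 B=compute:t1 [load-bound]
step 3: L[3]=4 C[2]=2 → dur=4, Σ=27 | A=compute:t2 B=load:t3 [load-bound]
step 4: L[4]=2 C[3]=7 → dur=7, Σ=34 | A=load:t4 B=compute:t3 [compute-bound]
step 5: L[5]=7 C[4]=2 → dur=7, Σ=41 | A=compute:t4 B=load:t5 [load-bound]
step 6: L[6]=6 C[5]=3 → dur=6, Σ=47 | A=load:t6 B=compute:t5 [load-bound]
step 7: C[6]=5 → dur=5, Σ=52 | A=compute:t6 B=idle [compute-only]

end_cycle[6] = 47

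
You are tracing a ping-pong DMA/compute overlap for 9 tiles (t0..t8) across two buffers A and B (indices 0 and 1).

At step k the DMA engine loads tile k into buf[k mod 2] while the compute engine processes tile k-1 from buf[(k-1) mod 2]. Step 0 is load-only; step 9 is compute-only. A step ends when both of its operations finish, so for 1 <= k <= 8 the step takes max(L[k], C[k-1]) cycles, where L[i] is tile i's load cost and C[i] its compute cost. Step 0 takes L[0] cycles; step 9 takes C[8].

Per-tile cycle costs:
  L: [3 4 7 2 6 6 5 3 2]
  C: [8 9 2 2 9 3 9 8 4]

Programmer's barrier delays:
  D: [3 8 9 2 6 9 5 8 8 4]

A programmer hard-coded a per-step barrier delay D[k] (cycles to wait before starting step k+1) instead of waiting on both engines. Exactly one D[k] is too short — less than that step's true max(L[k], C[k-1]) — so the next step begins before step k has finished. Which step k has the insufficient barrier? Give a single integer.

hazard at step 7

[0] required=L[0]=3=3 vs D=3 ok
[1] required=max(L[1]=4,C[0]=8)=8 vs D=8 ok
[2] required=max(L[2]=7,C[1]=9)=9 vs D=9 ok
[3] required=max(L[3]=2,C[2]=2)=2 vs D=2 ok
[4] required=max(L[4]=6,C[3]=2)=6 vs D=6 ok
[5] required=max(L[5]=6,C[4]=9)=9 vs D=9 ok
[6] required=max(L[6]=5,C[5]=3)=5 vs D=5 ok
[7] required=max(L[7]=3,C[6]=9)=9 vs D=8 SHORT
[8] required=max(L[8]=2,C[7]=8)=8 vs D=8 ok
[9] required=C[8]=4=4 vs D=4 ok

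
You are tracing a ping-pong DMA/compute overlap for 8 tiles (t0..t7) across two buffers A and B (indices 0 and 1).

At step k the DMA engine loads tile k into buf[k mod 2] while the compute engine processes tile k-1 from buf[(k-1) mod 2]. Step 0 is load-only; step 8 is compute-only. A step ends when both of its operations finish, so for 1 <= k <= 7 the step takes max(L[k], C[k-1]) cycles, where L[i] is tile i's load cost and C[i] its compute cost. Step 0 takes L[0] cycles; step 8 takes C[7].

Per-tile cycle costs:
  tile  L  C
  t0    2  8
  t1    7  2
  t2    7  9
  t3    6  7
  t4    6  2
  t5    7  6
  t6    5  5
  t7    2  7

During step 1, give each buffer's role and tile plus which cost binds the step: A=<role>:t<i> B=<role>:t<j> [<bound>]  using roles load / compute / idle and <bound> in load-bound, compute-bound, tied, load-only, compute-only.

step 1: A=compute:t0 B=load:t1 [compute-bound]

k=0 load=t0/2c comp=- wait=2 total=2
k=1 load=t1/7c comp=t0/8c wait=8 total=10
k=2 load=t2/7c comp=t1/2c wait=7 total=17
k=3 load=t3/6c comp=t2/9c wait=9 total=26
k=4 load=t4/6c comp=t3/7c wait=7 total=33
k=5 load=t5/7c comp=t4/2c wait=7 total=40
k=6 load=t6/5c comp=t5/6c wait=6 total=46
k=7 load=t7/2c comp=t6/5c wait=5 total=51
k=8 load=- comp=t7/7c wait=7 total=58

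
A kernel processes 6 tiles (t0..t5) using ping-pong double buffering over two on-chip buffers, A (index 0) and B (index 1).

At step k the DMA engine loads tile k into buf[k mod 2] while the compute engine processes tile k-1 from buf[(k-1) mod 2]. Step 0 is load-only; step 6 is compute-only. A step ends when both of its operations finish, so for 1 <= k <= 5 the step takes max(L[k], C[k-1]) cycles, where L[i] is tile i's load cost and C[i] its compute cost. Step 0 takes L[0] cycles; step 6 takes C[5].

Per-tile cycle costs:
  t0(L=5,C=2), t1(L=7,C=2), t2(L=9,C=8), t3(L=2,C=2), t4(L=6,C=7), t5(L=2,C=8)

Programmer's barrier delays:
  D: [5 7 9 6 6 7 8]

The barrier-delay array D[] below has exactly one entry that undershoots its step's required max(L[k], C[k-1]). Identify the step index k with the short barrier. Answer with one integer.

[0] required=L[0]=5=5 vs D=5 ok
[1] required=max(L[1]=7,C[0]=2)=7 vs D=7 ok
[2] required=max(L[2]=9,C[1]=2)=9 vs D=9 ok
[3] required=max(L[3]=2,C[2]=8)=8 vs D=6 SHORT
[4] required=max(L[4]=6,C[3]=2)=6 vs D=6 ok
[5] required=max(L[5]=2,C[4]=7)=7 vs D=7 ok
[6] required=C[5]=8=8 vs D=8 ok

hazard at step 3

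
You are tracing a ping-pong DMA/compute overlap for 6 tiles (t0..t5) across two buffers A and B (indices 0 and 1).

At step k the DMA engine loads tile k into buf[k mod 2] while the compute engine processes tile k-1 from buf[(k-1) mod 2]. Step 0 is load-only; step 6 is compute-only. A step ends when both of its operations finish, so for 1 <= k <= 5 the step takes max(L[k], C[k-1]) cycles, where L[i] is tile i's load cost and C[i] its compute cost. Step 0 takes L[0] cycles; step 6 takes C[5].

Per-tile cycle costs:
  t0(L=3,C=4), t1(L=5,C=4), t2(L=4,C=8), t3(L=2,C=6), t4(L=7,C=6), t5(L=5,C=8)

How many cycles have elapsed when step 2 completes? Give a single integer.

step 0: L[0]=3 → dur=3, Σ=3 | A=load:t0 B=idle [load-only]
step 1: L[1]=5 C[0]=4 → dur=5, Σ=8 | A=compute:t0 B=load:t1 [load-bound]
step 2: L[2]=4 C[1]=4 → dur=4, Σ=12 | A=load:t2 B=compute:t1 [tied]
step 3: L[3]=2 C[2]=8 → dur=8, Σ=20 | A=compute:t2 B=load:t3 [compute-bound]
step 4: L[4]=7 C[3]=6 → dur=7, Σ=27 | A=load:t4 B=compute:t3 [load-bound]
step 5: L[5]=5 C[4]=6 → dur=6, Σ=33 | A=compute:t4 B=load:t5 [compute-bound]
step 6: C[5]=8 → dur=8, Σ=41 | A=idle B=compute:t5 [compute-only]

end_cycle[2] = 12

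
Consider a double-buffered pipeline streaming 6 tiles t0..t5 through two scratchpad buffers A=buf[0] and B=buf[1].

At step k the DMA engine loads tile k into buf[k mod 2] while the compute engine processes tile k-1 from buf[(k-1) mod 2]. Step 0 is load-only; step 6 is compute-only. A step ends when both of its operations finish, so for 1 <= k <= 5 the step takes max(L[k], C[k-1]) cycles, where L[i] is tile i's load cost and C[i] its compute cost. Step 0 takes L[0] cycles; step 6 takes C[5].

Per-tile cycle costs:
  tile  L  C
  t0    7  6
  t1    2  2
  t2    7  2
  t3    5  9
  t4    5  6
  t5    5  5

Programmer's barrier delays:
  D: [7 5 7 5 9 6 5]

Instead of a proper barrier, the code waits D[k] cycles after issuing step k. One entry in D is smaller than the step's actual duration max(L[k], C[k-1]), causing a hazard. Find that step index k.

k=0 barrier L[0]=7→7c, D[0]=7 ok
k=1 barrier max(L[1]=2,C[0]=6)→6c, D[1]=5 SHORT
k=2 barrier max(L[2]=7,C[1]=2)→7c, D[2]=7 ok
k=3 barrier max(L[3]=5,C[2]=2)→5c, D[3]=5 ok
k=4 barrier max(L[4]=5,C[3]=9)→9c, D[4]=9 ok
k=5 barrier max(L[5]=5,C[4]=6)→6c, D[5]=6 ok
k=6 barrier C[5]=5→5c, D[6]=5 ok

hazard at step 1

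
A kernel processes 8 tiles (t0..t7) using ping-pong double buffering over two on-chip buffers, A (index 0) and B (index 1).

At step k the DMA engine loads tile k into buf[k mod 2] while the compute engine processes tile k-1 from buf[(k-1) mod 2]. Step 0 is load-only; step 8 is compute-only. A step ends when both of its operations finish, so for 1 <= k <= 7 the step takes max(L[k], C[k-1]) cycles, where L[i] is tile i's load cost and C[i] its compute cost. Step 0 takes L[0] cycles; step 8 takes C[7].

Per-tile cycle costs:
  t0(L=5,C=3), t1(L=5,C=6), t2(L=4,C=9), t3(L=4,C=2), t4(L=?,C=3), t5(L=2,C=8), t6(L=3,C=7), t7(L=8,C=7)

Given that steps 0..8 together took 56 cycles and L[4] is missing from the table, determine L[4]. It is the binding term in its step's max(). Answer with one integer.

step 0: dur = L[0]=5 = 5
step 1: dur = max(L[1]=5, C[0]=3) = 5
step 2: dur = max(L[2]=4, C[1]=6) = 6
step 3: dur = max(L[3]=4, C[2]=9) = 9
step 4: dur = max(L[4]=?, C[3]=2) = L[4]  (unknown; binding)
step 5: dur = max(L[5]=2, C[4]=3) = 3
step 6: dur = max(L[6]=3, C[5]=8) = 8
step 7: dur = max(L[7]=8, C[6]=7) = 8
step 8: dur = C[7]=7 = 7
sum of known step durations = 51
dur[4] = total - known = 56 - 51 = 5
L[4] is the binding max in step 4, so L[4] = dur[4] = 5

L[4] = 5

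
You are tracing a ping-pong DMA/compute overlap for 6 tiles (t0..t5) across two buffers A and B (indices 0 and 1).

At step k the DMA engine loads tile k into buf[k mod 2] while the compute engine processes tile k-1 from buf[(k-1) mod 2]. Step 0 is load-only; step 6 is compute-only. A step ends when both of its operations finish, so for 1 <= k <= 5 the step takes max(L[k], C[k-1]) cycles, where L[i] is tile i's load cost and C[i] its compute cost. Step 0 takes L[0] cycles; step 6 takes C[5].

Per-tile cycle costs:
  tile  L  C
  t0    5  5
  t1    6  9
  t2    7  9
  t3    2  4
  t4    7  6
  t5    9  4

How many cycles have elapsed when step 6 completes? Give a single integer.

end_cycle[6] = 49

  0. 5=5c; end=5; A:t0 B:-
  1. max(6,5)=6c; end=11; A:t0 B:t1
  2. max(7,9)=9c; end=20; A:t2 B:t1
  3. max(2,9)=9c; end=29; A:t2 B:t3
  4. max(7,4)=7c; end=36; A:t4 B:t3
  5. max(9,6)=9c; end=45; A:t4 B:t5
  6. 4=4c; end=49; A:t4 B:t5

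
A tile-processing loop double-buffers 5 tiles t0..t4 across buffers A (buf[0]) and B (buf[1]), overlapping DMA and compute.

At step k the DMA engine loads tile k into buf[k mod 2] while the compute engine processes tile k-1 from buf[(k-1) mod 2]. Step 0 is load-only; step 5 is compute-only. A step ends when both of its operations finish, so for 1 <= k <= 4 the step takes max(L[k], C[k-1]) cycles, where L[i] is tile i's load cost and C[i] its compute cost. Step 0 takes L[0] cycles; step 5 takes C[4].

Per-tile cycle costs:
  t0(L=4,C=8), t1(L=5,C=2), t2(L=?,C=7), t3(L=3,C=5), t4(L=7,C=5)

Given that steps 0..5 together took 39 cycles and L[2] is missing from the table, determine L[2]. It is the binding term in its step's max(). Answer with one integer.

step 0 = dur = L[0]=4 = 4
step 1 = dur = max(L[1]=5, C[0]=8) = 8
step 2 = dur = max(L[2]=?, C[1]=2) = L[2]  (unknown; binding)
step 3 = dur = max(L[3]=3, C[2]=7) = 7
step 4 = dur = max(L[4]=7, C[3]=5) = 7
step 5 = dur = C[4]=5 = 5
sum of known step durations = 31
dur[2] = total - known = 39 - 31 = 8
L[2] is the binding max in step 2, so L[2] = dur[2] = 8

L[2] = 8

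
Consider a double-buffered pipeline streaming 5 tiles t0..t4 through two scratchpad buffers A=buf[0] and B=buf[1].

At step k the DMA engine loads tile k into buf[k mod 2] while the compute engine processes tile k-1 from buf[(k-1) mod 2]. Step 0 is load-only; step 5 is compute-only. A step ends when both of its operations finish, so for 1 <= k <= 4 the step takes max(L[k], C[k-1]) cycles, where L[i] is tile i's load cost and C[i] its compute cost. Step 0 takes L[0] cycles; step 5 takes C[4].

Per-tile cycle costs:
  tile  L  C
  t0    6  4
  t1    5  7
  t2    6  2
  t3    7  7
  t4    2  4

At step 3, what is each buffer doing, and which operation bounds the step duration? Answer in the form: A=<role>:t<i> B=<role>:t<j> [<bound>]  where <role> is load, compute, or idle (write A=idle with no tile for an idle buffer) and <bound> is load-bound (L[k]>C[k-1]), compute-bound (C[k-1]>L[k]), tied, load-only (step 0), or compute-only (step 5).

step 3: A=compute:t2 B=load:t3 [load-bound]

  0. 6=6c; end=6; A:t0 B:-
  1. max(5,4)=5c; end=11; A:t0 B:t1
  2. max(6,7)=7c; end=18; A:t2 B:t1
  3. max(7,2)=7c; end=25; A:t2 B:t3
  4. max(2,7)=7c; end=32; A:t4 B:t3
  5. 4=4c; end=36; A:t4 B:t3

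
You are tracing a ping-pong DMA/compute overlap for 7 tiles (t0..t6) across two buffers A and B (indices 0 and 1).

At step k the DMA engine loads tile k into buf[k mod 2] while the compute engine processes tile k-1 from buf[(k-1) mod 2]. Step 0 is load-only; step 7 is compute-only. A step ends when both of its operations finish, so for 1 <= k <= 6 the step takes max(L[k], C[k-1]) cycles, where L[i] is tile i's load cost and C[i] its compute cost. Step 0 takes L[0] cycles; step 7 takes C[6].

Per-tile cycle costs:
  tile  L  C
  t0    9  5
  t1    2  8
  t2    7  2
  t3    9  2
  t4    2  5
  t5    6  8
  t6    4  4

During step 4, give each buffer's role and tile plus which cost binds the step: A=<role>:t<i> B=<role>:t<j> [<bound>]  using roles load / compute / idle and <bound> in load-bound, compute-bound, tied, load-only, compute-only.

step 4: A=load:t4 B=compute:t3 [tied]

k=0 load=t0/9c comp=- wait=9 total=9
k=1 load=t1/2c comp=t0/5c wait=5 total=14
k=2 load=t2/7c comp=t1/8c wait=8 total=22
k=3 load=t3/9c comp=t2/2c wait=9 total=31
k=4 load=t4/2c comp=t3/2c wait=2 total=33
k=5 load=t5/6c comp=t4/5c wait=6 total=39
k=6 load=t6/4c comp=t5/8c wait=8 total=47
k=7 load=- comp=t6/4c wait=4 total=51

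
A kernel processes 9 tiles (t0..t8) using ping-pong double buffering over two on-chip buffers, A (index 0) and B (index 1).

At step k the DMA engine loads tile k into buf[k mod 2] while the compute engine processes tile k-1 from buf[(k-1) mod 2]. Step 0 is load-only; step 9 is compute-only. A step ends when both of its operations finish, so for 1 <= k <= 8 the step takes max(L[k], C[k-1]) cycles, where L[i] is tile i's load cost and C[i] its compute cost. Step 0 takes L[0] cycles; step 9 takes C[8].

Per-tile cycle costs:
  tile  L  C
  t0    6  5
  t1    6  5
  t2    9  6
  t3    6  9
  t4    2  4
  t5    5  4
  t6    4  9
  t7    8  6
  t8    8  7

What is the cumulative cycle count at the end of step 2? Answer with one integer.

[0] DMA t0→A (6c) ∥ CU idle ⇒ 6c, clock 6
[1] DMA t1→B (6c) ∥ CU A:t0 (5c) ⇒ 6c, clock 12
[2] DMA t2→A (9c) ∥ CU B:t1 (5c) ⇒ 9c, clock 21
[3] DMA t3→B (6c) ∥ CU A:t2 (6c) ⇒ 6c, clock 27
[4] DMA t4→A (2c) ∥ CU B:t3 (9c) ⇒ 9c, clock 36
[5] DMA t5→B (5c) ∥ CU A:t4 (4c) ⇒ 5c, clock 41
[6] DMA t6→A (4c) ∥ CU B:t5 (4c) ⇒ 4c, clock 45
[7] DMA t7→B (8c) ∥ CU A:t6 (9c) ⇒ 9c, clock 54
[8] DMA t8→A (8c) ∥ CU B:t7 (6c) ⇒ 8c, clock 62
[9] DMA idle ∥ CU A:t8 (7c) ⇒ 7c, clock 69

end_cycle[2] = 21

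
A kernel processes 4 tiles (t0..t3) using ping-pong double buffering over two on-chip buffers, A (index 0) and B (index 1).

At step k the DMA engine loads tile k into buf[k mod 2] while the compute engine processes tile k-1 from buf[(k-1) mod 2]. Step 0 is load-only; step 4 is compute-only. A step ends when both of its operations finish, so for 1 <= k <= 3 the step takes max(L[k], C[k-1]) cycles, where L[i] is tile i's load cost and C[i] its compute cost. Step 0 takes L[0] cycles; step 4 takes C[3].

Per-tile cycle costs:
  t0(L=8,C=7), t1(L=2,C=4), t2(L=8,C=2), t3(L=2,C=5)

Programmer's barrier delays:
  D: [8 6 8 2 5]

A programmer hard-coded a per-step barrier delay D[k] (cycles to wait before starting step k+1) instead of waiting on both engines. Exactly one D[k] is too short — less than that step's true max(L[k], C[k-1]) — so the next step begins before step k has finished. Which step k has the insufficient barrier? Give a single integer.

[0] required=L[0]=8=8 vs D=8 ok
[1] required=max(L[1]=2,C[0]=7)=7 vs D=6 SHORT
[2] required=max(L[2]=8,C[1]=4)=8 vs D=8 ok
[3] required=max(L[3]=2,C[2]=2)=2 vs D=2 ok
[4] required=C[3]=5=5 vs D=5 ok

hazard at step 1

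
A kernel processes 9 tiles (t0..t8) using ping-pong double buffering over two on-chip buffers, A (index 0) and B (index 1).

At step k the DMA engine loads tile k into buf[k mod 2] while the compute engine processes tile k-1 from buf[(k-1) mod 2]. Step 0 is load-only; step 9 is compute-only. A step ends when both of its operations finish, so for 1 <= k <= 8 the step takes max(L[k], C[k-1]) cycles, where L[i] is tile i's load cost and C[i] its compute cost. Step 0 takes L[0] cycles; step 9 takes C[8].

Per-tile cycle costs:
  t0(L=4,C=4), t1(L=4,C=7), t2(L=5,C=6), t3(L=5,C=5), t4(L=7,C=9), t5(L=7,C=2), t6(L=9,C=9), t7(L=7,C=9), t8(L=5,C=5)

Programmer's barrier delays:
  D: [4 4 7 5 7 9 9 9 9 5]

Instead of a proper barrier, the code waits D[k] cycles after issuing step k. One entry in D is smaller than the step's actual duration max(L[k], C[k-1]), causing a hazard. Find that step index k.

hazard at step 3

k=0 barrier L[0]=4→4c, D[0]=4 ok
k=1 barrier max(L[1]=4,C[0]=4)→4c, D[1]=4 ok
k=2 barrier max(L[2]=5,C[1]=7)→7c, D[2]=7 ok
k=3 barrier max(L[3]=5,C[2]=6)→6c, D[3]=5 SHORT
k=4 barrier max(L[4]=7,C[3]=5)→7c, D[4]=7 ok
k=5 barrier max(L[5]=7,C[4]=9)→9c, D[5]=9 ok
k=6 barrier max(L[6]=9,C[5]=2)→9c, D[6]=9 ok
k=7 barrier max(L[7]=7,C[6]=9)→9c, D[7]=9 ok
k=8 barrier max(L[8]=5,C[7]=9)→9c, D[8]=9 ok
k=9 barrier C[8]=5→5c, D[9]=5 ok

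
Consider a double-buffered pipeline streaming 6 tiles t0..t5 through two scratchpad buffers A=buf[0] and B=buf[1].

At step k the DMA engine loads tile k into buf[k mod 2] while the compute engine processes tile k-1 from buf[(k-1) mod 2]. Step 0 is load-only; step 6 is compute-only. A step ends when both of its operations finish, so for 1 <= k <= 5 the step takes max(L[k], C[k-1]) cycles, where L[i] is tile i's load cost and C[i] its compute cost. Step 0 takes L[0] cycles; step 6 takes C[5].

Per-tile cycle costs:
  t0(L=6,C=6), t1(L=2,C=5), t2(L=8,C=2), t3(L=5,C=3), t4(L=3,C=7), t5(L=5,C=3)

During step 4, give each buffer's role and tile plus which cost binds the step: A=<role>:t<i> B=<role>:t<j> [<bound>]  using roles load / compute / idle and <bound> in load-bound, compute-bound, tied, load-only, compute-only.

[0] DMA t0→A (6c) ∥ CU idle ⇒ 6c, clock 6
[1] DMA t1→B (2c) ∥ CU A:t0 (6c) ⇒ 6c, clock 12
[2] DMA t2→A (8c) ∥ CU B:t1 (5c) ⇒ 8c, clock 20
[3] DMA t3→B (5c) ∥ CU A:t2 (2c) ⇒ 5c, clock 25
[4] DMA t4→A (3c) ∥ CU B:t3 (3c) ⇒ 3c, clock 28
[5] DMA t5→B (5c) ∥ CU A:t4 (7c) ⇒ 7c, clock 35
[6] DMA idle ∥ CU B:t5 (3c) ⇒ 3c, clock 38

step 4: A=load:t4 B=compute:t3 [tied]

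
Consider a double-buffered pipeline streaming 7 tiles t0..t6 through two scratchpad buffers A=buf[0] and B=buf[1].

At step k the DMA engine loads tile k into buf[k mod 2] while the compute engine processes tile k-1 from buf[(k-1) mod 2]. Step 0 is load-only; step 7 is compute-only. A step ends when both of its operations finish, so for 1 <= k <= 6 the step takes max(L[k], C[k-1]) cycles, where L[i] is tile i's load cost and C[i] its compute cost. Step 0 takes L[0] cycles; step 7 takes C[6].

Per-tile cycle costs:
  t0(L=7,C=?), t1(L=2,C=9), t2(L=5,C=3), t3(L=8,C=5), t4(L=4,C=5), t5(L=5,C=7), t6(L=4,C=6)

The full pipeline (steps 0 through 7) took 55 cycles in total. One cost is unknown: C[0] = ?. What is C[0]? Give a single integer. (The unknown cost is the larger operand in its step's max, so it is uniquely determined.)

step 0: dur = L[0]=7 = 7
step 1: dur = max(L[1]=2, C[0]=?) = C[0]  (unknown; binding)
step 2: dur = max(L[2]=5, C[1]=9) = 9
step 3: dur = max(L[3]=8, C[2]=3) = 8
step 4: dur = max(L[4]=4, C[3]=5) = 5
step 5: dur = max(L[5]=5, C[4]=5) = 5
step 6: dur = max(L[6]=4, C[5]=7) = 7
step 7: dur = C[6]=6 = 6
sum of known step durations = 47
dur[1] = total - known = 55 - 47 = 8
C[0] is the binding max in step 1, so C[0] = dur[1] = 8

C[0] = 8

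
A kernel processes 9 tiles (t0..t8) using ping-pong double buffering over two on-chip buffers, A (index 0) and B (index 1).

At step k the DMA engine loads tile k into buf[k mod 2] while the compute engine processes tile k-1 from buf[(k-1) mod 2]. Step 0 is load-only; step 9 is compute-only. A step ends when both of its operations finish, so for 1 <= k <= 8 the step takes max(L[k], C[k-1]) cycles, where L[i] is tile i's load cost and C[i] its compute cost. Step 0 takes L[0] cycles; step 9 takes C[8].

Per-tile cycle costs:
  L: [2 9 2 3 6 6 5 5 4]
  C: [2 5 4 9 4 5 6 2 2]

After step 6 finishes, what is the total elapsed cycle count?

end_cycle[6] = 40

[0] DMA t0→A (2c) ∥ CU idle ⇒ 2c, clock 2
[1] DMA t1→B (9c) ∥ CU A:t0 (2c) ⇒ 9c, clock 11
[2] DMA t2→A (2c) ∥ CU B:t1 (5c) ⇒ 5c, clock 16
[3] DMA t3→B (3c) ∥ CU A:t2 (4c) ⇒ 4c, clock 20
[4] DMA t4→A (6c) ∥ CU B:t3 (9c) ⇒ 9c, clock 29
[5] DMA t5→B (6c) ∥ CU A:t4 (4c) ⇒ 6c, clock 35
[6] DMA t6→A (5c) ∥ CU B:t5 (5c) ⇒ 5c, clock 40
[7] DMA t7→B (5c) ∥ CU A:t6 (6c) ⇒ 6c, clock 46
[8] DMA t8→A (4c) ∥ CU B:t7 (2c) ⇒ 4c, clock 50
[9] DMA idle ∥ CU A:t8 (2c) ⇒ 2c, clock 52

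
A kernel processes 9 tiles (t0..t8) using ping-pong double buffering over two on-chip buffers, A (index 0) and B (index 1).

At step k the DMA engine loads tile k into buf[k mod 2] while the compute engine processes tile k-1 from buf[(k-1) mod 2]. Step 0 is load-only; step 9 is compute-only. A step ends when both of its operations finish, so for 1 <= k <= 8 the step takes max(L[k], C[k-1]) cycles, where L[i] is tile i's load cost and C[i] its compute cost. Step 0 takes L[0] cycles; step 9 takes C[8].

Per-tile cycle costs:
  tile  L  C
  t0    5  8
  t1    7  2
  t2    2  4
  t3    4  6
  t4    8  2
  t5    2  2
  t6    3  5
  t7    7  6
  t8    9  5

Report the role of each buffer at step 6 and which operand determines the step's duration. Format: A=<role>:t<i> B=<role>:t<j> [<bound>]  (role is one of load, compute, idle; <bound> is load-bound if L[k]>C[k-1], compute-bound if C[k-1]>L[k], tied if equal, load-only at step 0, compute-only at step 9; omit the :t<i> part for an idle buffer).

step 6: A=load:t6 B=compute:t5 [load-bound]

  0. 5=5c; end=5; A:t0 B:-
  1. max(7,8)=8c; end=13; A:t0 B:t1
  2. max(2,2)=2c; end=15; A:t2 B:t1
  3. max(4,4)=4c; end=19; A:t2 B:t3
  4. max(8,6)=8c; end=27; A:t4 B:t3
  5. max(2,2)=2c; end=29; A:t4 B:t5
  6. max(3,2)=3c; end=32; A:t6 B:t5
  7. max(7,5)=7c; end=39; A:t6 B:t7
  8. max(9,6)=9c; end=48; A:t8 B:t7
  9. 5=5c; end=53; A:t8 B:t7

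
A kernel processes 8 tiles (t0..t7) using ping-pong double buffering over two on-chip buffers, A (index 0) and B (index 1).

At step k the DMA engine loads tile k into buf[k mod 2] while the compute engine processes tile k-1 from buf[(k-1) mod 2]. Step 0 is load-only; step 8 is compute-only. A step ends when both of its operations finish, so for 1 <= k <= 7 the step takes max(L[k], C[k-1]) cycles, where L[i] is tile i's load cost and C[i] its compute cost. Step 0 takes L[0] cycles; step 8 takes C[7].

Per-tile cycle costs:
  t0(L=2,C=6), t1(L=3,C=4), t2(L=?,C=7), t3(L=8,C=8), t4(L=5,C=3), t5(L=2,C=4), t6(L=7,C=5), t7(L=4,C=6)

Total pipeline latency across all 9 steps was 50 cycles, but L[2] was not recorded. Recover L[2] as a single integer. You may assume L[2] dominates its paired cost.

L[2] = 5

step 0: dur = L[0]=2 = 2
step 1: dur = max(L[1]=3, C[0]=6) = 6
step 2: dur = max(L[2]=?, C[1]=4) = L[2]  (unknown; binding)
step 3: dur = max(L[3]=8, C[2]=7) = 8
step 4: dur = max(L[4]=5, C[3]=8) = 8
step 5: dur = max(L[5]=2, C[4]=3) = 3
step 6: dur = max(L[6]=7, C[5]=4) = 7
step 7: dur = max(L[7]=4, C[6]=5) = 5
step 8: dur = C[7]=6 = 6
sum of known step durations = 45
dur[2] = total - known = 50 - 45 = 5
L[2] is the binding max in step 2, so L[2] = dur[2] = 5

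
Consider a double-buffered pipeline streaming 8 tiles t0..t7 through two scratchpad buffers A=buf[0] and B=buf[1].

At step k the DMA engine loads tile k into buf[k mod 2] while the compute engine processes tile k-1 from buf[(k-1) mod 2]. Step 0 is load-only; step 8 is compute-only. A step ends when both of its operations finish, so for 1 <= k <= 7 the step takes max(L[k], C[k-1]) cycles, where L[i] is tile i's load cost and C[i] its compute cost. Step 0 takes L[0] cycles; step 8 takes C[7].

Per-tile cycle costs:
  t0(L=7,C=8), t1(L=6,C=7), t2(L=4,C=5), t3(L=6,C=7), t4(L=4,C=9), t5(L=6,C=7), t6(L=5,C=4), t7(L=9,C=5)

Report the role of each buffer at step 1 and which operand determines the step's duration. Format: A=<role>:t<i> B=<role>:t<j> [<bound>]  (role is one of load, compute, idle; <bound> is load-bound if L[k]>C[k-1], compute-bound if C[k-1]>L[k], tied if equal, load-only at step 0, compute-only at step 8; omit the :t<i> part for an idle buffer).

[0] DMA t0→A (7c) ∥ CU idle ⇒ 7c, clock 7
[1] DMA t1→B (6c) ∥ CU A:t0 (8c) ⇒ 8c, clock 15
[2] DMA t2→A (4c) ∥ CU B:t1 (7c) ⇒ 7c, clock 22
[3] DMA t3→B (6c) ∥ CU A:t2 (5c) ⇒ 6c, clock 28
[4] DMA t4→A (4c) ∥ CU B:t3 (7c) ⇒ 7c, clock 35
[5] DMA t5→B (6c) ∥ CU A:t4 (9c) ⇒ 9c, clock 44
[6] DMA t6→A (5c) ∥ CU B:t5 (7c) ⇒ 7c, clock 51
[7] DMA t7→B (9c) ∥ CU A:t6 (4c) ⇒ 9c, clock 60
[8] DMA idle ∥ CU B:t7 (5c) ⇒ 5c, clock 65

step 1: A=compute:t0 B=load:t1 [compute-bound]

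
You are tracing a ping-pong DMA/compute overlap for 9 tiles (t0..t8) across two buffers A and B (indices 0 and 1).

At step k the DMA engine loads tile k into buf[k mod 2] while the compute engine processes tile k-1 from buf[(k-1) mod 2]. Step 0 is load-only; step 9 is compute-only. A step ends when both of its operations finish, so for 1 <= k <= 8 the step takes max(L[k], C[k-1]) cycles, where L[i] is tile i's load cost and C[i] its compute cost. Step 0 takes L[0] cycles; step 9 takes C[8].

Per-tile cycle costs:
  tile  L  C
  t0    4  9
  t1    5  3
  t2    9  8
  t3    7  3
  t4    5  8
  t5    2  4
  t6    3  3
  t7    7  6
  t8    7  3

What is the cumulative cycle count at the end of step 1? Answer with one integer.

end_cycle[1] = 13

  0. 4=4c; end=4; A:t0 B:-
  1. max(5,9)=9c; end=13; A:t0 B:t1
  2. max(9,3)=9c; end=22; A:t2 B:t1
  3. max(7,8)=8c; end=30; A:t2 B:t3
  4. max(5,3)=5c; end=35; A:t4 B:t3
  5. max(2,8)=8c; end=43; A:t4 B:t5
  6. max(3,4)=4c; end=47; A:t6 B:t5
  7. max(7,3)=7c; end=54; A:t6 B:t7
  8. max(7,6)=7c; end=61; A:t8 B:t7
  9. 3=3c; end=64; A:t8 B:t7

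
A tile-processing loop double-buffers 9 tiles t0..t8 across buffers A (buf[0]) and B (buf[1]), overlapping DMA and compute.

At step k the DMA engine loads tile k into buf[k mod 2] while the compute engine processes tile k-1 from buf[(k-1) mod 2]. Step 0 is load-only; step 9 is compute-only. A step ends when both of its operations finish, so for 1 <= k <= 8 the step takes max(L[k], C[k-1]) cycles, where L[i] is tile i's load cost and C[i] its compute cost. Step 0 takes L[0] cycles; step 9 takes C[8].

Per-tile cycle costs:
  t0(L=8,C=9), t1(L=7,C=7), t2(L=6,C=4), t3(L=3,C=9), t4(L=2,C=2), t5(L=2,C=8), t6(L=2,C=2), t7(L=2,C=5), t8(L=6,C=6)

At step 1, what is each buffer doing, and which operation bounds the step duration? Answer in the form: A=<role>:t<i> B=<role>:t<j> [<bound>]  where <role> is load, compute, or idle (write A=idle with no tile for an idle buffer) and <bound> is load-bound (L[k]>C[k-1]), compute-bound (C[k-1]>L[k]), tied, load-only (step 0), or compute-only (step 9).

step 1: A=compute:t0 B=load:t1 [compute-bound]

step 0: L[0]=8 → dur=8, Σ=8 | A=load:t0 B=idle [load-only]
step 1: L[1]=7 C[0]=9 → dur=9, Σ=17 | A=compute:t0 B=load:t1 [compute-bound]
step 2: L[2]=6 C[1]=7 → dur=7, Σ=24 | A=load:t2 B=compute:t1 [compute-bound]
step 3: L[3]=3 C[2]=4 → dur=4, Σ=28 | A=compute:t2 B=load:t3 [compute-bound]
step 4: L[4]=2 C[3]=9 → dur=9, Σ=37 | A=load:t4 B=compute:t3 [compute-bound]
step 5: L[5]=2 C[4]=2 → dur=2, Σ=39 | A=compute:t4 B=load:t5 [tied]
step 6: L[6]=2 C[5]=8 → dur=8, Σ=47 | A=load:t6 B=compute:t5 [compute-bound]
step 7: L[7]=2 C[6]=2 → dur=2, Σ=49 | A=compute:t6 B=load:t7 [tied]
step 8: L[8]=6 C[7]=5 → dur=6, Σ=55 | A=load:t8 B=compute:t7 [load-bound]
step 9: C[8]=6 → dur=6, Σ=61 | A=compute:t8 B=idle [compute-only]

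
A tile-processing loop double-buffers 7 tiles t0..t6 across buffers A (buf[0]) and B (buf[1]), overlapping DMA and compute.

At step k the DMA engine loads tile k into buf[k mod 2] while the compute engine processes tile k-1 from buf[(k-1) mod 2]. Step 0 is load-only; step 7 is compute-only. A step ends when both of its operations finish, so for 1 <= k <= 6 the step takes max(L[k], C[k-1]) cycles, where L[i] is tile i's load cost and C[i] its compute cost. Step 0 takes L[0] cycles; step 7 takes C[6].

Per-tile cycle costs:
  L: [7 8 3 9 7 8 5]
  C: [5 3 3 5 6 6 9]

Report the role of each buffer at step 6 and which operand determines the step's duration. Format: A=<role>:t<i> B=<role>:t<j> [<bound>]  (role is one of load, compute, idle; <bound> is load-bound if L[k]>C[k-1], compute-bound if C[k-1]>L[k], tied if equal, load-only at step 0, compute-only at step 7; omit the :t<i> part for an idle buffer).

step 0: L[0]=7 → dur=7, Σ=7 | A=load:t0 B=idle [load-only]
step 1: L[1]=8 C[0]=5 → dur=8, Σ=15 | A=compute:t0 B=load:t1 [load-bound]
step 2: L[2]=3 C[1]=3 → dur=3, Σ=18 | A=load:t2 B=compute:t1 [tied]
step 3: L[3]=9 C[2]=3 → dur=9, Σ=27 | A=compute:t2 B=load:t3 [load-bound]
step 4: L[4]=7 C[3]=5 → dur=7, Σ=34 | A=load:t4 B=compute:t3 [load-bound]
step 5: L[5]=8 C[4]=6 → dur=8, Σ=42 | A=compute:t4 B=load:t5 [load-bound]
step 6: L[6]=5 C[5]=6 → dur=6, Σ=48 | A=load:t6 B=compute:t5 [compute-bound]
step 7: C[6]=9 → dur=9, Σ=57 | A=compute:t6 B=idle [compute-only]

step 6: A=load:t6 B=compute:t5 [compute-bound]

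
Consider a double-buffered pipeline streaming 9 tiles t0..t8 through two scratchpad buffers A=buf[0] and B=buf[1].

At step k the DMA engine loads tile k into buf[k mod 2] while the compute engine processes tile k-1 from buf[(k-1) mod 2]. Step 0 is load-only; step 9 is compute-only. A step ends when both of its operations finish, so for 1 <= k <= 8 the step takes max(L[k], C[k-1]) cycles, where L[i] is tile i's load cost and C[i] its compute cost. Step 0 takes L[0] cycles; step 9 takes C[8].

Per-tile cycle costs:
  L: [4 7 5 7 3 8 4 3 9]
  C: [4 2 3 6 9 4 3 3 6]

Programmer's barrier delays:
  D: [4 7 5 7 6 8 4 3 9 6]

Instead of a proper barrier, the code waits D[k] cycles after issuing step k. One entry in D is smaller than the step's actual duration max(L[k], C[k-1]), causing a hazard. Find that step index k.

step 0: need L[0]=4 = 4; D[0]=4 ok
step 1: need max(L[1]=7,C[0]=4) = 7; D[1]=7 ok
step 2: need max(L[2]=5,C[1]=2) = 5; D[2]=5 ok
step 3: need max(L[3]=7,C[2]=3) = 7; D[3]=7 ok
step 4: need max(L[4]=3,C[3]=6) = 6; D[4]=6 ok
step 5: need max(L[5]=8,C[4]=9) = 9; D[5]=8 SHORT
step 6: need max(L[6]=4,C[5]=4) = 4; D[6]=4 ok
step 7: need max(L[7]=3,C[6]=3) = 3; D[7]=3 ok
step 8: need max(L[8]=9,C[7]=3) = 9; D[8]=9 ok
step 9: need C[8]=6 = 6; D[9]=6 ok

hazard at step 5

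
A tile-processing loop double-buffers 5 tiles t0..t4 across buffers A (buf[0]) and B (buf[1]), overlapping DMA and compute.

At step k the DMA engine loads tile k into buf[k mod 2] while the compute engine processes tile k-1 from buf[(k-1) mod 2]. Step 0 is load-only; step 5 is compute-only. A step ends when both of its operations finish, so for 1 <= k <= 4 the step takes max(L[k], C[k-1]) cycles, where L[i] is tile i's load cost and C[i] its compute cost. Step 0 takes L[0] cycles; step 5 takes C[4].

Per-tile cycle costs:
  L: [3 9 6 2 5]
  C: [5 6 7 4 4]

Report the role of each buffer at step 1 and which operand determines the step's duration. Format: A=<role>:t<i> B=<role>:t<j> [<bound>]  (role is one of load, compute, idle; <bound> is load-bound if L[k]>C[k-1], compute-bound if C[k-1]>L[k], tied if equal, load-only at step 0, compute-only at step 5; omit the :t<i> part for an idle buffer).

step 1: A=compute:t0 B=load:t1 [load-bound]

k=0 load=t0/3c comp=- wait=3 total=3
k=1 load=t1/9c comp=t0/5c wait=9 total=12
k=2 load=t2/6c comp=t1/6c wait=6 total=18
k=3 load=t3/2c comp=t2/7c wait=7 total=25
k=4 load=t4/5c comp=t3/4c wait=5 total=30
k=5 load=- comp=t4/4c wait=4 total=34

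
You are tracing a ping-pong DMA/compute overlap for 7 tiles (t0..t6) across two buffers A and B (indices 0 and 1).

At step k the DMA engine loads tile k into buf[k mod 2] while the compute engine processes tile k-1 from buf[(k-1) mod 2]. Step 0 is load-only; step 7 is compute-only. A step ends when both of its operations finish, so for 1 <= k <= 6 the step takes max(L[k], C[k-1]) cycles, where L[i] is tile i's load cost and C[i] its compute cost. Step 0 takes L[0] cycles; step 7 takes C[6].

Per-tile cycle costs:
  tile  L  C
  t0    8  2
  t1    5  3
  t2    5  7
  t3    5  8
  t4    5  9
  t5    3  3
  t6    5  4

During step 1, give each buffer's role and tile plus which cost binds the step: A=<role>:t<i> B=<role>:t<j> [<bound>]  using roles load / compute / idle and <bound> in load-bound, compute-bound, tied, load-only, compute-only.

step 1: A=compute:t0 B=load:t1 [load-bound]

k=0 load=t0/8c comp=- wait=8 total=8
k=1 load=t1/5c comp=t0/2c wait=5 total=13
k=2 load=t2/5c comp=t1/3c wait=5 total=18
k=3 load=t3/5c comp=t2/7c wait=7 total=25
k=4 load=t4/5c comp=t3/8c wait=8 total=33
k=5 load=t5/3c comp=t4/9c wait=9 total=42
k=6 load=t6/5c comp=t5/3c wait=5 total=47
k=7 load=- comp=t6/4c wait=4 total=51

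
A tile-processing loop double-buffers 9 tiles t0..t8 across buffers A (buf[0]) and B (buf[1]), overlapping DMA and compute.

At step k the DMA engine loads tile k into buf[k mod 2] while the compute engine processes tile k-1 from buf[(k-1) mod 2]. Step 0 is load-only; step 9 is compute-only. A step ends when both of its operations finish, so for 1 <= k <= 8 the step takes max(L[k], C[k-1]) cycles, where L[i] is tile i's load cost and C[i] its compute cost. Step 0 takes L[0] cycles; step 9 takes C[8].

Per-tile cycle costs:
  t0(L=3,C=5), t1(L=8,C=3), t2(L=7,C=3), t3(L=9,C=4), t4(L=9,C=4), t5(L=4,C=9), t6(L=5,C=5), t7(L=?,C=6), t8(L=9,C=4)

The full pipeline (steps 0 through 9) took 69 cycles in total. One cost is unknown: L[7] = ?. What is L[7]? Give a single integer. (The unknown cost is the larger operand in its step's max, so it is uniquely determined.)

L[7] = 7

step 0 | dur = L[0]=3 = 3
step 1 | dur = max(L[1]=8, C[0]=5) = 8
step 2 | dur = max(L[2]=7, C[1]=3) = 7
step 3 | dur = max(L[3]=9, C[2]=3) = 9
step 4 | dur = max(L[4]=9, C[3]=4) = 9
step 5 | dur = max(L[5]=4, C[4]=4) = 4
step 6 | dur = max(L[6]=5, C[5]=9) = 9
step 7 | dur = max(L[7]=?, C[6]=5) = L[7]  (unknown; binding)
step 8 | dur = max(L[8]=9, C[7]=6) = 9
step 9 | dur = C[8]=4 = 4
sum of known step durations = 62
dur[7] = total - known = 69 - 62 = 7
L[7] is the binding max in step 7, so L[7] = dur[7] = 7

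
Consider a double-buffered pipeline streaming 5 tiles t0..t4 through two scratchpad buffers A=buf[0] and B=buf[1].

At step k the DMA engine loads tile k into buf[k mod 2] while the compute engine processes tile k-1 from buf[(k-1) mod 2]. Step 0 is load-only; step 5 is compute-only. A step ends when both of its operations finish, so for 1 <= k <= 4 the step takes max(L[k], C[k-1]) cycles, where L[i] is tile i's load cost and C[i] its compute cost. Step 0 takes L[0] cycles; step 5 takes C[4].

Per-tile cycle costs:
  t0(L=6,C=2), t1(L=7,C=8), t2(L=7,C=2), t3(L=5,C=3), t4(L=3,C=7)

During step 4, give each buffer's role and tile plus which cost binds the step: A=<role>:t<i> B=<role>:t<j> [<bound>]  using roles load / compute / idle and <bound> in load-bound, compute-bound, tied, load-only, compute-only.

k=0 load=t0/6c comp=- wait=6 total=6
k=1 load=t1/7c comp=t0/2c wait=7 total=13
k=2 load=t2/7c comp=t1/8c wait=8 total=21
k=3 load=t3/5c comp=t2/2c wait=5 total=26
k=4 load=t4/3c comp=t3/3c wait=3 total=29
k=5 load=- comp=t4/7c wait=7 total=36

step 4: A=load:t4 B=compute:t3 [tied]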